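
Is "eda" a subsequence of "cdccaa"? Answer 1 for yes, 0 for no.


Check if "eda" is a subsequence of "cdccaa"
Greedy scan:
  Position 0 ('c'): no match needed
  Position 1 ('d'): no match needed
  Position 2 ('c'): no match needed
  Position 3 ('c'): no match needed
  Position 4 ('a'): no match needed
  Position 5 ('a'): no match needed
Only matched 0/3 characters => not a subsequence

0


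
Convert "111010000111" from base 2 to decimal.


Input: "111010000111" in base 2
Positional expansion:
  Digit '1' (value 1) x 2^11 = 2048
  Digit '1' (value 1) x 2^10 = 1024
  Digit '1' (value 1) x 2^9 = 512
  Digit '0' (value 0) x 2^8 = 0
  Digit '1' (value 1) x 2^7 = 128
  Digit '0' (value 0) x 2^6 = 0
  Digit '0' (value 0) x 2^5 = 0
  Digit '0' (value 0) x 2^4 = 0
  Digit '0' (value 0) x 2^3 = 0
  Digit '1' (value 1) x 2^2 = 4
  Digit '1' (value 1) x 2^1 = 2
  Digit '1' (value 1) x 2^0 = 1
Sum = 3719

3719


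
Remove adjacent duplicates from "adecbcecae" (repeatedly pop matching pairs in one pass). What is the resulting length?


Input: adecbcecae
Stack-based adjacent duplicate removal:
  Read 'a': push. Stack: a
  Read 'd': push. Stack: ad
  Read 'e': push. Stack: ade
  Read 'c': push. Stack: adec
  Read 'b': push. Stack: adecb
  Read 'c': push. Stack: adecbc
  Read 'e': push. Stack: adecbce
  Read 'c': push. Stack: adecbcec
  Read 'a': push. Stack: adecbceca
  Read 'e': push. Stack: adecbcecae
Final stack: "adecbcecae" (length 10)

10


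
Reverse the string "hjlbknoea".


Input: hjlbknoea
Reading characters right to left:
  Position 8: 'a'
  Position 7: 'e'
  Position 6: 'o'
  Position 5: 'n'
  Position 4: 'k'
  Position 3: 'b'
  Position 2: 'l'
  Position 1: 'j'
  Position 0: 'h'
Reversed: aeonkbljh

aeonkbljh


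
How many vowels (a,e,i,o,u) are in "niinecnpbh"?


Input: niinecnpbh
Checking each character:
  'n' at position 0: consonant
  'i' at position 1: vowel (running total: 1)
  'i' at position 2: vowel (running total: 2)
  'n' at position 3: consonant
  'e' at position 4: vowel (running total: 3)
  'c' at position 5: consonant
  'n' at position 6: consonant
  'p' at position 7: consonant
  'b' at position 8: consonant
  'h' at position 9: consonant
Total vowels: 3

3


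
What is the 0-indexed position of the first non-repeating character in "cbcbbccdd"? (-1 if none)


Input: cbcbbccdd
Character frequencies:
  'b': 3
  'c': 4
  'd': 2
Scanning left to right for freq == 1:
  Position 0 ('c'): freq=4, skip
  Position 1 ('b'): freq=3, skip
  Position 2 ('c'): freq=4, skip
  Position 3 ('b'): freq=3, skip
  Position 4 ('b'): freq=3, skip
  Position 5 ('c'): freq=4, skip
  Position 6 ('c'): freq=4, skip
  Position 7 ('d'): freq=2, skip
  Position 8 ('d'): freq=2, skip
  No unique character found => answer = -1

-1


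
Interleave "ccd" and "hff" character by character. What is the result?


Interleaving "ccd" and "hff":
  Position 0: 'c' from first, 'h' from second => "ch"
  Position 1: 'c' from first, 'f' from second => "cf"
  Position 2: 'd' from first, 'f' from second => "df"
Result: chcfdf

chcfdf


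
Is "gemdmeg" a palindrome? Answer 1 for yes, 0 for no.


Input: gemdmeg
Reversed: gemdmeg
  Compare pos 0 ('g') with pos 6 ('g'): match
  Compare pos 1 ('e') with pos 5 ('e'): match
  Compare pos 2 ('m') with pos 4 ('m'): match
Result: palindrome

1


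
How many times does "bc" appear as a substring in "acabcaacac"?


Searching for "bc" in "acabcaacac"
Scanning each position:
  Position 0: "ac" => no
  Position 1: "ca" => no
  Position 2: "ab" => no
  Position 3: "bc" => MATCH
  Position 4: "ca" => no
  Position 5: "aa" => no
  Position 6: "ac" => no
  Position 7: "ca" => no
  Position 8: "ac" => no
Total occurrences: 1

1


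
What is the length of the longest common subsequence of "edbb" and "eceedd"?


LCS of "edbb" and "eceedd"
DP table:
           e    c    e    e    d    d
      0    0    0    0    0    0    0
  e   0    1    1    1    1    1    1
  d   0    1    1    1    1    2    2
  b   0    1    1    1    1    2    2
  b   0    1    1    1    1    2    2
LCS length = dp[4][6] = 2

2


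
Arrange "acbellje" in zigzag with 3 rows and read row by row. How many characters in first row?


Zigzag "acbellje" into 3 rows:
Placing characters:
  'a' => row 0
  'c' => row 1
  'b' => row 2
  'e' => row 1
  'l' => row 0
  'l' => row 1
  'j' => row 2
  'e' => row 1
Rows:
  Row 0: "al"
  Row 1: "cele"
  Row 2: "bj"
First row length: 2

2


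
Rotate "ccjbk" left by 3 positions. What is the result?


Input: "ccjbk", rotate left by 3
First 3 characters: "ccj"
Remaining characters: "bk"
Concatenate remaining + first: "bk" + "ccj" = "bkccj"

bkccj


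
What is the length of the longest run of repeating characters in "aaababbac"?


Input: "aaababbac"
Scanning for longest run:
  Position 1 ('a'): continues run of 'a', length=2
  Position 2 ('a'): continues run of 'a', length=3
  Position 3 ('b'): new char, reset run to 1
  Position 4 ('a'): new char, reset run to 1
  Position 5 ('b'): new char, reset run to 1
  Position 6 ('b'): continues run of 'b', length=2
  Position 7 ('a'): new char, reset run to 1
  Position 8 ('c'): new char, reset run to 1
Longest run: 'a' with length 3

3


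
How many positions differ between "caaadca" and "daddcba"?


Comparing "caaadca" and "daddcba" position by position:
  Position 0: 'c' vs 'd' => DIFFER
  Position 1: 'a' vs 'a' => same
  Position 2: 'a' vs 'd' => DIFFER
  Position 3: 'a' vs 'd' => DIFFER
  Position 4: 'd' vs 'c' => DIFFER
  Position 5: 'c' vs 'b' => DIFFER
  Position 6: 'a' vs 'a' => same
Positions that differ: 5

5


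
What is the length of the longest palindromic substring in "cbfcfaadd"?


Input: "cbfcfaadd"
Checking substrings for palindromes:
  [2:5] "fcf" (len 3) => palindrome
  [5:7] "aa" (len 2) => palindrome
  [7:9] "dd" (len 2) => palindrome
Longest palindromic substring: "fcf" with length 3

3


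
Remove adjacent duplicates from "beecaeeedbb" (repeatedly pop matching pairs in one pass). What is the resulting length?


Input: beecaeeedbb
Stack-based adjacent duplicate removal:
  Read 'b': push. Stack: b
  Read 'e': push. Stack: be
  Read 'e': matches stack top 'e' => pop. Stack: b
  Read 'c': push. Stack: bc
  Read 'a': push. Stack: bca
  Read 'e': push. Stack: bcae
  Read 'e': matches stack top 'e' => pop. Stack: bca
  Read 'e': push. Stack: bcae
  Read 'd': push. Stack: bcaed
  Read 'b': push. Stack: bcaedb
  Read 'b': matches stack top 'b' => pop. Stack: bcaed
Final stack: "bcaed" (length 5)

5


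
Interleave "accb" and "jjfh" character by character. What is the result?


Interleaving "accb" and "jjfh":
  Position 0: 'a' from first, 'j' from second => "aj"
  Position 1: 'c' from first, 'j' from second => "cj"
  Position 2: 'c' from first, 'f' from second => "cf"
  Position 3: 'b' from first, 'h' from second => "bh"
Result: ajcjcfbh

ajcjcfbh


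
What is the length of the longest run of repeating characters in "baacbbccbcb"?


Input: "baacbbccbcb"
Scanning for longest run:
  Position 1 ('a'): new char, reset run to 1
  Position 2 ('a'): continues run of 'a', length=2
  Position 3 ('c'): new char, reset run to 1
  Position 4 ('b'): new char, reset run to 1
  Position 5 ('b'): continues run of 'b', length=2
  Position 6 ('c'): new char, reset run to 1
  Position 7 ('c'): continues run of 'c', length=2
  Position 8 ('b'): new char, reset run to 1
  Position 9 ('c'): new char, reset run to 1
  Position 10 ('b'): new char, reset run to 1
Longest run: 'a' with length 2

2


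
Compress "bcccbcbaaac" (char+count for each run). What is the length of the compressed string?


Input: bcccbcbaaac
Runs:
  'b' x 1 => "b1"
  'c' x 3 => "c3"
  'b' x 1 => "b1"
  'c' x 1 => "c1"
  'b' x 1 => "b1"
  'a' x 3 => "a3"
  'c' x 1 => "c1"
Compressed: "b1c3b1c1b1a3c1"
Compressed length: 14

14


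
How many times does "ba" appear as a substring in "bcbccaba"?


Searching for "ba" in "bcbccaba"
Scanning each position:
  Position 0: "bc" => no
  Position 1: "cb" => no
  Position 2: "bc" => no
  Position 3: "cc" => no
  Position 4: "ca" => no
  Position 5: "ab" => no
  Position 6: "ba" => MATCH
Total occurrences: 1

1


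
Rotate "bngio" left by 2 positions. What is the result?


Input: "bngio", rotate left by 2
First 2 characters: "bn"
Remaining characters: "gio"
Concatenate remaining + first: "gio" + "bn" = "giobn"

giobn


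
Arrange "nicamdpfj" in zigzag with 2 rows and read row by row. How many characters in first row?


Zigzag "nicamdpfj" into 2 rows:
Placing characters:
  'n' => row 0
  'i' => row 1
  'c' => row 0
  'a' => row 1
  'm' => row 0
  'd' => row 1
  'p' => row 0
  'f' => row 1
  'j' => row 0
Rows:
  Row 0: "ncmpj"
  Row 1: "iadf"
First row length: 5

5


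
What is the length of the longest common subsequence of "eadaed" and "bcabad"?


LCS of "eadaed" and "bcabad"
DP table:
           b    c    a    b    a    d
      0    0    0    0    0    0    0
  e   0    0    0    0    0    0    0
  a   0    0    0    1    1    1    1
  d   0    0    0    1    1    1    2
  a   0    0    0    1    1    2    2
  e   0    0    0    1    1    2    2
  d   0    0    0    1    1    2    3
LCS length = dp[6][6] = 3

3


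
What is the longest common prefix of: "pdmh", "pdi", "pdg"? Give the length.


Words: pdmh, pdi, pdg
  Position 0: all 'p' => match
  Position 1: all 'd' => match
  Position 2: ('m', 'i', 'g') => mismatch, stop
LCP = "pd" (length 2)

2


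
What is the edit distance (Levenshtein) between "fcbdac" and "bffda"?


Computing edit distance: "fcbdac" -> "bffda"
DP table:
           b    f    f    d    a
      0    1    2    3    4    5
  f   1    1    1    2    3    4
  c   2    2    2    2    3    4
  b   3    2    3    3    3    4
  d   4    3    3    4    3    4
  a   5    4    4    4    4    3
  c   6    5    5    5    5    4
Edit distance = dp[6][5] = 4

4


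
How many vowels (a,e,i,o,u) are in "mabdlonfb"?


Input: mabdlonfb
Checking each character:
  'm' at position 0: consonant
  'a' at position 1: vowel (running total: 1)
  'b' at position 2: consonant
  'd' at position 3: consonant
  'l' at position 4: consonant
  'o' at position 5: vowel (running total: 2)
  'n' at position 6: consonant
  'f' at position 7: consonant
  'b' at position 8: consonant
Total vowels: 2

2


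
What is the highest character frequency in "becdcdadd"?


Input: becdcdadd
Character counts:
  'a': 1
  'b': 1
  'c': 2
  'd': 4
  'e': 1
Maximum frequency: 4

4


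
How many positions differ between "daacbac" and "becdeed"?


Comparing "daacbac" and "becdeed" position by position:
  Position 0: 'd' vs 'b' => DIFFER
  Position 1: 'a' vs 'e' => DIFFER
  Position 2: 'a' vs 'c' => DIFFER
  Position 3: 'c' vs 'd' => DIFFER
  Position 4: 'b' vs 'e' => DIFFER
  Position 5: 'a' vs 'e' => DIFFER
  Position 6: 'c' vs 'd' => DIFFER
Positions that differ: 7

7


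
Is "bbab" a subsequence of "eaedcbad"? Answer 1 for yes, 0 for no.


Check if "bbab" is a subsequence of "eaedcbad"
Greedy scan:
  Position 0 ('e'): no match needed
  Position 1 ('a'): no match needed
  Position 2 ('e'): no match needed
  Position 3 ('d'): no match needed
  Position 4 ('c'): no match needed
  Position 5 ('b'): matches sub[0] = 'b'
  Position 6 ('a'): no match needed
  Position 7 ('d'): no match needed
Only matched 1/4 characters => not a subsequence

0


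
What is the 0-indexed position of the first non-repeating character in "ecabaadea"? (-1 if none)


Input: ecabaadea
Character frequencies:
  'a': 4
  'b': 1
  'c': 1
  'd': 1
  'e': 2
Scanning left to right for freq == 1:
  Position 0 ('e'): freq=2, skip
  Position 1 ('c'): unique! => answer = 1

1


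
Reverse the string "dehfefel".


Input: dehfefel
Reading characters right to left:
  Position 7: 'l'
  Position 6: 'e'
  Position 5: 'f'
  Position 4: 'e'
  Position 3: 'f'
  Position 2: 'h'
  Position 1: 'e'
  Position 0: 'd'
Reversed: lefefhed

lefefhed


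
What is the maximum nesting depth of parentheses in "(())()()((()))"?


Input: "(())()()((()))"
Tracking depth:
  Position 0 '(': depth becomes 1
  Position 1 '(': depth becomes 2
  Position 2 ')': depth becomes 1
  Position 3 ')': depth becomes 0
  Position 4 '(': depth becomes 1
  Position 5 ')': depth becomes 0
  Position 6 '(': depth becomes 1
  Position 7 ')': depth becomes 0
  Position 8 '(': depth becomes 1
  Position 9 '(': depth becomes 2
  Position 10 '(': depth becomes 3
  Position 11 ')': depth becomes 2
  Position 12 ')': depth becomes 1
  Position 13 ')': depth becomes 0
Maximum depth reached: 3

3


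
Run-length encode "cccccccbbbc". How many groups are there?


Input: cccccccbbbc
Scanning for consecutive runs:
  Group 1: 'c' x 7 (positions 0-6)
  Group 2: 'b' x 3 (positions 7-9)
  Group 3: 'c' x 1 (positions 10-10)
Total groups: 3

3


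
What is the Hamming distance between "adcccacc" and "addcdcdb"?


Comparing "adcccacc" and "addcdcdb" position by position:
  Position 0: 'a' vs 'a' => same
  Position 1: 'd' vs 'd' => same
  Position 2: 'c' vs 'd' => differ
  Position 3: 'c' vs 'c' => same
  Position 4: 'c' vs 'd' => differ
  Position 5: 'a' vs 'c' => differ
  Position 6: 'c' vs 'd' => differ
  Position 7: 'c' vs 'b' => differ
Total differences (Hamming distance): 5

5


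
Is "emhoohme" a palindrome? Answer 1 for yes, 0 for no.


Input: emhoohme
Reversed: emhoohme
  Compare pos 0 ('e') with pos 7 ('e'): match
  Compare pos 1 ('m') with pos 6 ('m'): match
  Compare pos 2 ('h') with pos 5 ('h'): match
  Compare pos 3 ('o') with pos 4 ('o'): match
Result: palindrome

1


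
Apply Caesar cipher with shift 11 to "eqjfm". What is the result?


Caesar cipher: shift "eqjfm" by 11
  'e' (pos 4) + 11 = pos 15 = 'p'
  'q' (pos 16) + 11 = pos 1 = 'b'
  'j' (pos 9) + 11 = pos 20 = 'u'
  'f' (pos 5) + 11 = pos 16 = 'q'
  'm' (pos 12) + 11 = pos 23 = 'x'
Result: pbuqx

pbuqx


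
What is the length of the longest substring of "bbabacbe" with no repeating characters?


Input: "bbabacbe"
Sliding window (track last position of each char):
  Position 0 ('b'): window [0,0] length 1 -- new best
  Position 1 ('b'): repeat (last at 0), move window start to 1
  Position 1 ('b'): window [1,1] length 1
  Position 2 ('a'): window [1,2] length 2 -- new best
  Position 3 ('b'): repeat (last at 1), move window start to 2
  Position 3 ('b'): window [2,3] length 2
  Position 4 ('a'): repeat (last at 2), move window start to 3
  Position 4 ('a'): window [3,4] length 2
  Position 5 ('c'): window [3,5] length 3 -- new best
  Position 6 ('b'): repeat (last at 3), move window start to 4
  Position 6 ('b'): window [4,6] length 3
  Position 7 ('e'): window [4,7] length 4 -- new best
Longest substring with no repeats: "acbe" with length 4

4


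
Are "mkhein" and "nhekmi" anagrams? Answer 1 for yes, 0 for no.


Strings: "mkhein", "nhekmi"
Sorted first:  ehikmn
Sorted second: ehikmn
Sorted forms match => anagrams

1


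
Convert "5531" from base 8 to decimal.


Input: "5531" in base 8
Positional expansion:
  Digit '5' (value 5) x 8^3 = 2560
  Digit '5' (value 5) x 8^2 = 320
  Digit '3' (value 3) x 8^1 = 24
  Digit '1' (value 1) x 8^0 = 1
Sum = 2905

2905


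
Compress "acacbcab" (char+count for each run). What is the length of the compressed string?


Input: acacbcab
Runs:
  'a' x 1 => "a1"
  'c' x 1 => "c1"
  'a' x 1 => "a1"
  'c' x 1 => "c1"
  'b' x 1 => "b1"
  'c' x 1 => "c1"
  'a' x 1 => "a1"
  'b' x 1 => "b1"
Compressed: "a1c1a1c1b1c1a1b1"
Compressed length: 16

16


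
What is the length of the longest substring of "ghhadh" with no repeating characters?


Input: "ghhadh"
Sliding window (track last position of each char):
  Position 0 ('g'): window [0,0] length 1 -- new best
  Position 1 ('h'): window [0,1] length 2 -- new best
  Position 2 ('h'): repeat (last at 1), move window start to 2
  Position 2 ('h'): window [2,2] length 1
  Position 3 ('a'): window [2,3] length 2
  Position 4 ('d'): window [2,4] length 3 -- new best
  Position 5 ('h'): repeat (last at 2), move window start to 3
  Position 5 ('h'): window [3,5] length 3
Longest substring with no repeats: "had" with length 3

3


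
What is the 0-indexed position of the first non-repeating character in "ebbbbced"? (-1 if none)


Input: ebbbbced
Character frequencies:
  'b': 4
  'c': 1
  'd': 1
  'e': 2
Scanning left to right for freq == 1:
  Position 0 ('e'): freq=2, skip
  Position 1 ('b'): freq=4, skip
  Position 2 ('b'): freq=4, skip
  Position 3 ('b'): freq=4, skip
  Position 4 ('b'): freq=4, skip
  Position 5 ('c'): unique! => answer = 5

5


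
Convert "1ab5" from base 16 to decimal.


Input: "1ab5" in base 16
Positional expansion:
  Digit '1' (value 1) x 16^3 = 4096
  Digit 'a' (value 10) x 16^2 = 2560
  Digit 'b' (value 11) x 16^1 = 176
  Digit '5' (value 5) x 16^0 = 5
Sum = 6837

6837


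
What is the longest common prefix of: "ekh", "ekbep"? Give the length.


Words: ekh, ekbep
  Position 0: all 'e' => match
  Position 1: all 'k' => match
  Position 2: ('h', 'b') => mismatch, stop
LCP = "ek" (length 2)

2


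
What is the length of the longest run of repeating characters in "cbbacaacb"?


Input: "cbbacaacb"
Scanning for longest run:
  Position 1 ('b'): new char, reset run to 1
  Position 2 ('b'): continues run of 'b', length=2
  Position 3 ('a'): new char, reset run to 1
  Position 4 ('c'): new char, reset run to 1
  Position 5 ('a'): new char, reset run to 1
  Position 6 ('a'): continues run of 'a', length=2
  Position 7 ('c'): new char, reset run to 1
  Position 8 ('b'): new char, reset run to 1
Longest run: 'b' with length 2

2


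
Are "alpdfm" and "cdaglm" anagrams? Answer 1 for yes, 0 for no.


Strings: "alpdfm", "cdaglm"
Sorted first:  adflmp
Sorted second: acdglm
Differ at position 1: 'd' vs 'c' => not anagrams

0


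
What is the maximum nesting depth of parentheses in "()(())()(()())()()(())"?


Input: "()(())()(()())()()(())"
Tracking depth:
  Position 0 '(': depth becomes 1
  Position 1 ')': depth becomes 0
  Position 2 '(': depth becomes 1
  Position 3 '(': depth becomes 2
  Position 4 ')': depth becomes 1
  Position 5 ')': depth becomes 0
  Position 6 '(': depth becomes 1
  Position 7 ')': depth becomes 0
  Position 8 '(': depth becomes 1
  Position 9 '(': depth becomes 2
  Position 10 ')': depth becomes 1
  Position 11 '(': depth becomes 2
  Position 12 ')': depth becomes 1
  Position 13 ')': depth becomes 0
  Position 14 '(': depth becomes 1
  Position 15 ')': depth becomes 0
  Position 16 '(': depth becomes 1
  Position 17 ')': depth becomes 0
  Position 18 '(': depth becomes 1
  Position 19 '(': depth becomes 2
  Position 20 ')': depth becomes 1
  Position 21 ')': depth becomes 0
Maximum depth reached: 2

2


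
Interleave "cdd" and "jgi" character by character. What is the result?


Interleaving "cdd" and "jgi":
  Position 0: 'c' from first, 'j' from second => "cj"
  Position 1: 'd' from first, 'g' from second => "dg"
  Position 2: 'd' from first, 'i' from second => "di"
Result: cjdgdi

cjdgdi


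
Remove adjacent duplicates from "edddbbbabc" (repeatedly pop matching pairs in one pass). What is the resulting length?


Input: edddbbbabc
Stack-based adjacent duplicate removal:
  Read 'e': push. Stack: e
  Read 'd': push. Stack: ed
  Read 'd': matches stack top 'd' => pop. Stack: e
  Read 'd': push. Stack: ed
  Read 'b': push. Stack: edb
  Read 'b': matches stack top 'b' => pop. Stack: ed
  Read 'b': push. Stack: edb
  Read 'a': push. Stack: edba
  Read 'b': push. Stack: edbab
  Read 'c': push. Stack: edbabc
Final stack: "edbabc" (length 6)

6


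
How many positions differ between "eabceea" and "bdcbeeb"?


Comparing "eabceea" and "bdcbeeb" position by position:
  Position 0: 'e' vs 'b' => DIFFER
  Position 1: 'a' vs 'd' => DIFFER
  Position 2: 'b' vs 'c' => DIFFER
  Position 3: 'c' vs 'b' => DIFFER
  Position 4: 'e' vs 'e' => same
  Position 5: 'e' vs 'e' => same
  Position 6: 'a' vs 'b' => DIFFER
Positions that differ: 5

5


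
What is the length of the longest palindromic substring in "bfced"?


Input: "bfced"
Checking substrings for palindromes:
  No multi-char palindromic substrings found
Longest palindromic substring: "b" with length 1

1


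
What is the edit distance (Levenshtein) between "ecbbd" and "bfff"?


Computing edit distance: "ecbbd" -> "bfff"
DP table:
           b    f    f    f
      0    1    2    3    4
  e   1    1    2    3    4
  c   2    2    2    3    4
  b   3    2    3    3    4
  b   4    3    3    4    4
  d   5    4    4    4    5
Edit distance = dp[5][4] = 5

5


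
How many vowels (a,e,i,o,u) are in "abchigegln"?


Input: abchigegln
Checking each character:
  'a' at position 0: vowel (running total: 1)
  'b' at position 1: consonant
  'c' at position 2: consonant
  'h' at position 3: consonant
  'i' at position 4: vowel (running total: 2)
  'g' at position 5: consonant
  'e' at position 6: vowel (running total: 3)
  'g' at position 7: consonant
  'l' at position 8: consonant
  'n' at position 9: consonant
Total vowels: 3

3


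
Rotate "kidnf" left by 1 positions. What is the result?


Input: "kidnf", rotate left by 1
First 1 characters: "k"
Remaining characters: "idnf"
Concatenate remaining + first: "idnf" + "k" = "idnfk"

idnfk


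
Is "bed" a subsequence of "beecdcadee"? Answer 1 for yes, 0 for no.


Check if "bed" is a subsequence of "beecdcadee"
Greedy scan:
  Position 0 ('b'): matches sub[0] = 'b'
  Position 1 ('e'): matches sub[1] = 'e'
  Position 2 ('e'): no match needed
  Position 3 ('c'): no match needed
  Position 4 ('d'): matches sub[2] = 'd'
  Position 5 ('c'): no match needed
  Position 6 ('a'): no match needed
  Position 7 ('d'): no match needed
  Position 8 ('e'): no match needed
  Position 9 ('e'): no match needed
All 3 characters matched => is a subsequence

1


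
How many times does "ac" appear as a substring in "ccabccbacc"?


Searching for "ac" in "ccabccbacc"
Scanning each position:
  Position 0: "cc" => no
  Position 1: "ca" => no
  Position 2: "ab" => no
  Position 3: "bc" => no
  Position 4: "cc" => no
  Position 5: "cb" => no
  Position 6: "ba" => no
  Position 7: "ac" => MATCH
  Position 8: "cc" => no
Total occurrences: 1

1


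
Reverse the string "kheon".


Input: kheon
Reading characters right to left:
  Position 4: 'n'
  Position 3: 'o'
  Position 2: 'e'
  Position 1: 'h'
  Position 0: 'k'
Reversed: noehk

noehk


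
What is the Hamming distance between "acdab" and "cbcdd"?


Comparing "acdab" and "cbcdd" position by position:
  Position 0: 'a' vs 'c' => differ
  Position 1: 'c' vs 'b' => differ
  Position 2: 'd' vs 'c' => differ
  Position 3: 'a' vs 'd' => differ
  Position 4: 'b' vs 'd' => differ
Total differences (Hamming distance): 5

5


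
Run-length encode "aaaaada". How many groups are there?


Input: aaaaada
Scanning for consecutive runs:
  Group 1: 'a' x 5 (positions 0-4)
  Group 2: 'd' x 1 (positions 5-5)
  Group 3: 'a' x 1 (positions 6-6)
Total groups: 3

3


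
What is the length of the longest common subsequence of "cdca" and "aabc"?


LCS of "cdca" and "aabc"
DP table:
           a    a    b    c
      0    0    0    0    0
  c   0    0    0    0    1
  d   0    0    0    0    1
  c   0    0    0    0    1
  a   0    1    1    1    1
LCS length = dp[4][4] = 1

1


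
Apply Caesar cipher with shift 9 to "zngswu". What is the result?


Caesar cipher: shift "zngswu" by 9
  'z' (pos 25) + 9 = pos 8 = 'i'
  'n' (pos 13) + 9 = pos 22 = 'w'
  'g' (pos 6) + 9 = pos 15 = 'p'
  's' (pos 18) + 9 = pos 1 = 'b'
  'w' (pos 22) + 9 = pos 5 = 'f'
  'u' (pos 20) + 9 = pos 3 = 'd'
Result: iwpbfd

iwpbfd


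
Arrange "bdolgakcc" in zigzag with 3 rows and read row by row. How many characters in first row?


Zigzag "bdolgakcc" into 3 rows:
Placing characters:
  'b' => row 0
  'd' => row 1
  'o' => row 2
  'l' => row 1
  'g' => row 0
  'a' => row 1
  'k' => row 2
  'c' => row 1
  'c' => row 0
Rows:
  Row 0: "bgc"
  Row 1: "dlac"
  Row 2: "ok"
First row length: 3

3


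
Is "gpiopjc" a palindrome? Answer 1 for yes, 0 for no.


Input: gpiopjc
Reversed: cjpoipg
  Compare pos 0 ('g') with pos 6 ('c'): MISMATCH
  Compare pos 1 ('p') with pos 5 ('j'): MISMATCH
  Compare pos 2 ('i') with pos 4 ('p'): MISMATCH
Result: not a palindrome

0


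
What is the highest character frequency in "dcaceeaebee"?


Input: dcaceeaebee
Character counts:
  'a': 2
  'b': 1
  'c': 2
  'd': 1
  'e': 5
Maximum frequency: 5

5


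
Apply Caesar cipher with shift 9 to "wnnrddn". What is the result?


Caesar cipher: shift "wnnrddn" by 9
  'w' (pos 22) + 9 = pos 5 = 'f'
  'n' (pos 13) + 9 = pos 22 = 'w'
  'n' (pos 13) + 9 = pos 22 = 'w'
  'r' (pos 17) + 9 = pos 0 = 'a'
  'd' (pos 3) + 9 = pos 12 = 'm'
  'd' (pos 3) + 9 = pos 12 = 'm'
  'n' (pos 13) + 9 = pos 22 = 'w'
Result: fwwammw

fwwammw


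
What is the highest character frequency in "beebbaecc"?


Input: beebbaecc
Character counts:
  'a': 1
  'b': 3
  'c': 2
  'e': 3
Maximum frequency: 3

3


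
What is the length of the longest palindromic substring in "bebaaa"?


Input: "bebaaa"
Checking substrings for palindromes:
  [0:3] "beb" (len 3) => palindrome
  [3:6] "aaa" (len 3) => palindrome
  [3:5] "aa" (len 2) => palindrome
  [4:6] "aa" (len 2) => palindrome
Longest palindromic substring: "beb" with length 3

3


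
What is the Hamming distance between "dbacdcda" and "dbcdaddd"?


Comparing "dbacdcda" and "dbcdaddd" position by position:
  Position 0: 'd' vs 'd' => same
  Position 1: 'b' vs 'b' => same
  Position 2: 'a' vs 'c' => differ
  Position 3: 'c' vs 'd' => differ
  Position 4: 'd' vs 'a' => differ
  Position 5: 'c' vs 'd' => differ
  Position 6: 'd' vs 'd' => same
  Position 7: 'a' vs 'd' => differ
Total differences (Hamming distance): 5

5


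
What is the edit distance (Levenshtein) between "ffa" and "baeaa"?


Computing edit distance: "ffa" -> "baeaa"
DP table:
           b    a    e    a    a
      0    1    2    3    4    5
  f   1    1    2    3    4    5
  f   2    2    2    3    4    5
  a   3    3    2    3    3    4
Edit distance = dp[3][5] = 4

4


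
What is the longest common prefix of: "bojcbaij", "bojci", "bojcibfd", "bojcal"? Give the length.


Words: bojcbaij, bojci, bojcibfd, bojcal
  Position 0: all 'b' => match
  Position 1: all 'o' => match
  Position 2: all 'j' => match
  Position 3: all 'c' => match
  Position 4: ('b', 'i', 'i', 'a') => mismatch, stop
LCP = "bojc" (length 4)

4


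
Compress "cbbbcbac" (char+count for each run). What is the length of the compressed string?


Input: cbbbcbac
Runs:
  'c' x 1 => "c1"
  'b' x 3 => "b3"
  'c' x 1 => "c1"
  'b' x 1 => "b1"
  'a' x 1 => "a1"
  'c' x 1 => "c1"
Compressed: "c1b3c1b1a1c1"
Compressed length: 12

12


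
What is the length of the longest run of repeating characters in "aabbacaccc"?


Input: "aabbacaccc"
Scanning for longest run:
  Position 1 ('a'): continues run of 'a', length=2
  Position 2 ('b'): new char, reset run to 1
  Position 3 ('b'): continues run of 'b', length=2
  Position 4 ('a'): new char, reset run to 1
  Position 5 ('c'): new char, reset run to 1
  Position 6 ('a'): new char, reset run to 1
  Position 7 ('c'): new char, reset run to 1
  Position 8 ('c'): continues run of 'c', length=2
  Position 9 ('c'): continues run of 'c', length=3
Longest run: 'c' with length 3

3


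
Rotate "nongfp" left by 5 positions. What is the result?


Input: "nongfp", rotate left by 5
First 5 characters: "nongf"
Remaining characters: "p"
Concatenate remaining + first: "p" + "nongf" = "pnongf"

pnongf


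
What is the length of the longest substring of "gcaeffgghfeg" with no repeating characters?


Input: "gcaeffgghfeg"
Sliding window (track last position of each char):
  Position 0 ('g'): window [0,0] length 1 -- new best
  Position 1 ('c'): window [0,1] length 2 -- new best
  Position 2 ('a'): window [0,2] length 3 -- new best
  Position 3 ('e'): window [0,3] length 4 -- new best
  Position 4 ('f'): window [0,4] length 5 -- new best
  Position 5 ('f'): repeat (last at 4), move window start to 5
  Position 5 ('f'): window [5,5] length 1
  Position 6 ('g'): window [5,6] length 2
  Position 7 ('g'): repeat (last at 6), move window start to 7
  Position 7 ('g'): window [7,7] length 1
  Position 8 ('h'): window [7,8] length 2
  Position 9 ('f'): window [7,9] length 3
  Position 10 ('e'): window [7,10] length 4
  Position 11 ('g'): repeat (last at 7), move window start to 8
  Position 11 ('g'): window [8,11] length 4
Longest substring with no repeats: "gcaef" with length 5

5


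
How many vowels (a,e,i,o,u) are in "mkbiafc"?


Input: mkbiafc
Checking each character:
  'm' at position 0: consonant
  'k' at position 1: consonant
  'b' at position 2: consonant
  'i' at position 3: vowel (running total: 1)
  'a' at position 4: vowel (running total: 2)
  'f' at position 5: consonant
  'c' at position 6: consonant
Total vowels: 2

2


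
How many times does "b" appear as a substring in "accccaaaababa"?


Searching for "b" in "accccaaaababa"
Scanning each position:
  Position 0: "a" => no
  Position 1: "c" => no
  Position 2: "c" => no
  Position 3: "c" => no
  Position 4: "c" => no
  Position 5: "a" => no
  Position 6: "a" => no
  Position 7: "a" => no
  Position 8: "a" => no
  Position 9: "b" => MATCH
  Position 10: "a" => no
  Position 11: "b" => MATCH
  Position 12: "a" => no
Total occurrences: 2

2


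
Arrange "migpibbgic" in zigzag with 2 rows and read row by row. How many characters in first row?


Zigzag "migpibbgic" into 2 rows:
Placing characters:
  'm' => row 0
  'i' => row 1
  'g' => row 0
  'p' => row 1
  'i' => row 0
  'b' => row 1
  'b' => row 0
  'g' => row 1
  'i' => row 0
  'c' => row 1
Rows:
  Row 0: "mgibi"
  Row 1: "ipbgc"
First row length: 5

5


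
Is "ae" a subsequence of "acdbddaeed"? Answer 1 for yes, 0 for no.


Check if "ae" is a subsequence of "acdbddaeed"
Greedy scan:
  Position 0 ('a'): matches sub[0] = 'a'
  Position 1 ('c'): no match needed
  Position 2 ('d'): no match needed
  Position 3 ('b'): no match needed
  Position 4 ('d'): no match needed
  Position 5 ('d'): no match needed
  Position 6 ('a'): no match needed
  Position 7 ('e'): matches sub[1] = 'e'
  Position 8 ('e'): no match needed
  Position 9 ('d'): no match needed
All 2 characters matched => is a subsequence

1


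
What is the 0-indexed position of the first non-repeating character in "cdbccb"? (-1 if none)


Input: cdbccb
Character frequencies:
  'b': 2
  'c': 3
  'd': 1
Scanning left to right for freq == 1:
  Position 0 ('c'): freq=3, skip
  Position 1 ('d'): unique! => answer = 1

1


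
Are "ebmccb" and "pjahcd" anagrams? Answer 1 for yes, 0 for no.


Strings: "ebmccb", "pjahcd"
Sorted first:  bbccem
Sorted second: acdhjp
Differ at position 0: 'b' vs 'a' => not anagrams

0


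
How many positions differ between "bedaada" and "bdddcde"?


Comparing "bedaada" and "bdddcde" position by position:
  Position 0: 'b' vs 'b' => same
  Position 1: 'e' vs 'd' => DIFFER
  Position 2: 'd' vs 'd' => same
  Position 3: 'a' vs 'd' => DIFFER
  Position 4: 'a' vs 'c' => DIFFER
  Position 5: 'd' vs 'd' => same
  Position 6: 'a' vs 'e' => DIFFER
Positions that differ: 4

4


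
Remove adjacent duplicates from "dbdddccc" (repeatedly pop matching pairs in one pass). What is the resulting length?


Input: dbdddccc
Stack-based adjacent duplicate removal:
  Read 'd': push. Stack: d
  Read 'b': push. Stack: db
  Read 'd': push. Stack: dbd
  Read 'd': matches stack top 'd' => pop. Stack: db
  Read 'd': push. Stack: dbd
  Read 'c': push. Stack: dbdc
  Read 'c': matches stack top 'c' => pop. Stack: dbd
  Read 'c': push. Stack: dbdc
Final stack: "dbdc" (length 4)

4


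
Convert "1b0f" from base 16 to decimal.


Input: "1b0f" in base 16
Positional expansion:
  Digit '1' (value 1) x 16^3 = 4096
  Digit 'b' (value 11) x 16^2 = 2816
  Digit '0' (value 0) x 16^1 = 0
  Digit 'f' (value 15) x 16^0 = 15
Sum = 6927

6927


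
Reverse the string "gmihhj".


Input: gmihhj
Reading characters right to left:
  Position 5: 'j'
  Position 4: 'h'
  Position 3: 'h'
  Position 2: 'i'
  Position 1: 'm'
  Position 0: 'g'
Reversed: jhhimg

jhhimg


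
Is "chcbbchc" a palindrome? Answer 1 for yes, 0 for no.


Input: chcbbchc
Reversed: chcbbchc
  Compare pos 0 ('c') with pos 7 ('c'): match
  Compare pos 1 ('h') with pos 6 ('h'): match
  Compare pos 2 ('c') with pos 5 ('c'): match
  Compare pos 3 ('b') with pos 4 ('b'): match
Result: palindrome

1


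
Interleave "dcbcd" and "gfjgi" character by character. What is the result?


Interleaving "dcbcd" and "gfjgi":
  Position 0: 'd' from first, 'g' from second => "dg"
  Position 1: 'c' from first, 'f' from second => "cf"
  Position 2: 'b' from first, 'j' from second => "bj"
  Position 3: 'c' from first, 'g' from second => "cg"
  Position 4: 'd' from first, 'i' from second => "di"
Result: dgcfbjcgdi

dgcfbjcgdi


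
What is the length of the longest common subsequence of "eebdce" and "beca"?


LCS of "eebdce" and "beca"
DP table:
           b    e    c    a
      0    0    0    0    0
  e   0    0    1    1    1
  e   0    0    1    1    1
  b   0    1    1    1    1
  d   0    1    1    1    1
  c   0    1    1    2    2
  e   0    1    2    2    2
LCS length = dp[6][4] = 2

2


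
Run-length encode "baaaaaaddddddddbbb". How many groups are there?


Input: baaaaaaddddddddbbb
Scanning for consecutive runs:
  Group 1: 'b' x 1 (positions 0-0)
  Group 2: 'a' x 6 (positions 1-6)
  Group 3: 'd' x 8 (positions 7-14)
  Group 4: 'b' x 3 (positions 15-17)
Total groups: 4

4


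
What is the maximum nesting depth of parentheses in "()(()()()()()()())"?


Input: "()(()()()()()()())"
Tracking depth:
  Position 0 '(': depth becomes 1
  Position 1 ')': depth becomes 0
  Position 2 '(': depth becomes 1
  Position 3 '(': depth becomes 2
  Position 4 ')': depth becomes 1
  Position 5 '(': depth becomes 2
  Position 6 ')': depth becomes 1
  Position 7 '(': depth becomes 2
  Position 8 ')': depth becomes 1
  Position 9 '(': depth becomes 2
  Position 10 ')': depth becomes 1
  Position 11 '(': depth becomes 2
  Position 12 ')': depth becomes 1
  Position 13 '(': depth becomes 2
  Position 14 ')': depth becomes 1
  Position 15 '(': depth becomes 2
  Position 16 ')': depth becomes 1
  Position 17 ')': depth becomes 0
Maximum depth reached: 2

2


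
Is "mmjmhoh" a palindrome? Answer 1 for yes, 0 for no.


Input: mmjmhoh
Reversed: hohmjmm
  Compare pos 0 ('m') with pos 6 ('h'): MISMATCH
  Compare pos 1 ('m') with pos 5 ('o'): MISMATCH
  Compare pos 2 ('j') with pos 4 ('h'): MISMATCH
Result: not a palindrome

0


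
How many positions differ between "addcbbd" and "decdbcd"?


Comparing "addcbbd" and "decdbcd" position by position:
  Position 0: 'a' vs 'd' => DIFFER
  Position 1: 'd' vs 'e' => DIFFER
  Position 2: 'd' vs 'c' => DIFFER
  Position 3: 'c' vs 'd' => DIFFER
  Position 4: 'b' vs 'b' => same
  Position 5: 'b' vs 'c' => DIFFER
  Position 6: 'd' vs 'd' => same
Positions that differ: 5

5


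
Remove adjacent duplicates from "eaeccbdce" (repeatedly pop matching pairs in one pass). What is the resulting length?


Input: eaeccbdce
Stack-based adjacent duplicate removal:
  Read 'e': push. Stack: e
  Read 'a': push. Stack: ea
  Read 'e': push. Stack: eae
  Read 'c': push. Stack: eaec
  Read 'c': matches stack top 'c' => pop. Stack: eae
  Read 'b': push. Stack: eaeb
  Read 'd': push. Stack: eaebd
  Read 'c': push. Stack: eaebdc
  Read 'e': push. Stack: eaebdce
Final stack: "eaebdce" (length 7)

7


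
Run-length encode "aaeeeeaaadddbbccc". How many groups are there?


Input: aaeeeeaaadddbbccc
Scanning for consecutive runs:
  Group 1: 'a' x 2 (positions 0-1)
  Group 2: 'e' x 4 (positions 2-5)
  Group 3: 'a' x 3 (positions 6-8)
  Group 4: 'd' x 3 (positions 9-11)
  Group 5: 'b' x 2 (positions 12-13)
  Group 6: 'c' x 3 (positions 14-16)
Total groups: 6

6


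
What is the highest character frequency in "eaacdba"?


Input: eaacdba
Character counts:
  'a': 3
  'b': 1
  'c': 1
  'd': 1
  'e': 1
Maximum frequency: 3

3


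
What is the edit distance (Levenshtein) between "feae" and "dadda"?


Computing edit distance: "feae" -> "dadda"
DP table:
           d    a    d    d    a
      0    1    2    3    4    5
  f   1    1    2    3    4    5
  e   2    2    2    3    4    5
  a   3    3    2    3    4    4
  e   4    4    3    3    4    5
Edit distance = dp[4][5] = 5

5


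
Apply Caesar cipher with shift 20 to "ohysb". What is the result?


Caesar cipher: shift "ohysb" by 20
  'o' (pos 14) + 20 = pos 8 = 'i'
  'h' (pos 7) + 20 = pos 1 = 'b'
  'y' (pos 24) + 20 = pos 18 = 's'
  's' (pos 18) + 20 = pos 12 = 'm'
  'b' (pos 1) + 20 = pos 21 = 'v'
Result: ibsmv

ibsmv


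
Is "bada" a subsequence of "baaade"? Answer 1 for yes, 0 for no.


Check if "bada" is a subsequence of "baaade"
Greedy scan:
  Position 0 ('b'): matches sub[0] = 'b'
  Position 1 ('a'): matches sub[1] = 'a'
  Position 2 ('a'): no match needed
  Position 3 ('a'): no match needed
  Position 4 ('d'): matches sub[2] = 'd'
  Position 5 ('e'): no match needed
Only matched 3/4 characters => not a subsequence

0


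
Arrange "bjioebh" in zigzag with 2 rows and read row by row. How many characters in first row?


Zigzag "bjioebh" into 2 rows:
Placing characters:
  'b' => row 0
  'j' => row 1
  'i' => row 0
  'o' => row 1
  'e' => row 0
  'b' => row 1
  'h' => row 0
Rows:
  Row 0: "bieh"
  Row 1: "job"
First row length: 4

4


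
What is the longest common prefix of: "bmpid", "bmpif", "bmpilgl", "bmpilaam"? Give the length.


Words: bmpid, bmpif, bmpilgl, bmpilaam
  Position 0: all 'b' => match
  Position 1: all 'm' => match
  Position 2: all 'p' => match
  Position 3: all 'i' => match
  Position 4: ('d', 'f', 'l', 'l') => mismatch, stop
LCP = "bmpi" (length 4)

4


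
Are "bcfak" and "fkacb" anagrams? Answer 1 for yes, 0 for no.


Strings: "bcfak", "fkacb"
Sorted first:  abcfk
Sorted second: abcfk
Sorted forms match => anagrams

1


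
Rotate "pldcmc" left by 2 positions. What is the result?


Input: "pldcmc", rotate left by 2
First 2 characters: "pl"
Remaining characters: "dcmc"
Concatenate remaining + first: "dcmc" + "pl" = "dcmcpl"

dcmcpl


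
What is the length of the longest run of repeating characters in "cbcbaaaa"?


Input: "cbcbaaaa"
Scanning for longest run:
  Position 1 ('b'): new char, reset run to 1
  Position 2 ('c'): new char, reset run to 1
  Position 3 ('b'): new char, reset run to 1
  Position 4 ('a'): new char, reset run to 1
  Position 5 ('a'): continues run of 'a', length=2
  Position 6 ('a'): continues run of 'a', length=3
  Position 7 ('a'): continues run of 'a', length=4
Longest run: 'a' with length 4

4


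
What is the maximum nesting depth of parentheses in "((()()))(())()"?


Input: "((()()))(())()"
Tracking depth:
  Position 0 '(': depth becomes 1
  Position 1 '(': depth becomes 2
  Position 2 '(': depth becomes 3
  Position 3 ')': depth becomes 2
  Position 4 '(': depth becomes 3
  Position 5 ')': depth becomes 2
  Position 6 ')': depth becomes 1
  Position 7 ')': depth becomes 0
  Position 8 '(': depth becomes 1
  Position 9 '(': depth becomes 2
  Position 10 ')': depth becomes 1
  Position 11 ')': depth becomes 0
  Position 12 '(': depth becomes 1
  Position 13 ')': depth becomes 0
Maximum depth reached: 3

3


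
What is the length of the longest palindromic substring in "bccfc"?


Input: "bccfc"
Checking substrings for palindromes:
  [2:5] "cfc" (len 3) => palindrome
  [1:3] "cc" (len 2) => palindrome
Longest palindromic substring: "cfc" with length 3

3


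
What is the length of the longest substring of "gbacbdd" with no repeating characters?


Input: "gbacbdd"
Sliding window (track last position of each char):
  Position 0 ('g'): window [0,0] length 1 -- new best
  Position 1 ('b'): window [0,1] length 2 -- new best
  Position 2 ('a'): window [0,2] length 3 -- new best
  Position 3 ('c'): window [0,3] length 4 -- new best
  Position 4 ('b'): repeat (last at 1), move window start to 2
  Position 4 ('b'): window [2,4] length 3
  Position 5 ('d'): window [2,5] length 4
  Position 6 ('d'): repeat (last at 5), move window start to 6
  Position 6 ('d'): window [6,6] length 1
Longest substring with no repeats: "gbac" with length 4

4
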